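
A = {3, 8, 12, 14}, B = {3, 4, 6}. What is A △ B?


A = {3, 8, 12, 14}
B = {3, 4, 6}
Operation: symmetric difference
In A only: [8, 12, 14], in B only: [4, 6]

{4, 6, 8, 12, 14}


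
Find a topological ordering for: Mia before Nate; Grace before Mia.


Constraints: Mia before Nate; Grace before Mia
Method: repeatedly schedule the remaining task that has no remaining task required before it.
  Step 1: remaining {Grace, Mia, Nate}; every task except Grace still has a predecessor pending → schedule Grace.
  Step 2: remaining {Mia, Nate}; every task except Mia still has a predecessor pending → schedule Mia.
  Step 3: only Nate remains → schedule Nate.
Resulting order:

Grace → Mia → Nate


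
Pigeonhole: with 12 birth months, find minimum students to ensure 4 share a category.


Pigeonhole: to guarantee k in one of n categories, need (k-1)×n + 1.
k = 4, n = 12
Minimum = (4-1) × 12 + 1 = 3 × 12 + 1

37


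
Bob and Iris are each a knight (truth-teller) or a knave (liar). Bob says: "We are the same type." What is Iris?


Bob says: "We are the same type."
Case 1: Bob is a Knight (truth-teller)
  Statement is true → they ARE the same → Iris is also a Knight
Case 2: Bob is a Knave (liar)
  Statement is false → they are NOT the same → Iris is a Knight
In both cases, Iris is a Knight.

Knight


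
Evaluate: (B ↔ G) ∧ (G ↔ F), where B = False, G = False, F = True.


B = False, G = False, F = True
Step 1: B ↔ G is true when B and G have the same value. Result: True
Step 2: G ↔ F is true when G and F have the same value. Result: False
Step 3: True ∧ False = False

False


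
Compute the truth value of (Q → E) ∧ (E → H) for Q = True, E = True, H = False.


Q = True, E = True, H = False
Step 1: Q → E is false only when Q=True and E=False. Result: True
Step 2: E → H is false only when E=True and H=False. Result: False
Step 3: True ∧ False = False

False


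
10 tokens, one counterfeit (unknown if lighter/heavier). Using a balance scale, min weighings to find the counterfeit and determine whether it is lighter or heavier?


Let n = 10. 20 possibilities (n tokens × lighter/heavier); each weighing has 3 outcomes.
Bound for k weighings: say the first weighing puts j tokens on each pan. If it tips, the 2j weighed tokens remain suspects (each with a known direction) and k-1 weighings give 3^(k-1) outcomes; 3^(k-1) is odd, so 2j ≤ 3^(k-1) - 1. If it balances, the n - 2j unweighed tokens remain with direction unknown: 2(n - 2j) ≤ 3^(k-1) - 1 by the same parity argument. Adding, n ≤ (3^(k-1) - 1) + (3^(k-1) - 1)/2 = (3^k - 3)/2, and the classical three-group strategy achieves this (3 tokens in 2 weighings, 12 in 3, 39 in 4, 120 in 5).
So we need the smallest k with (3^k - 3)/2 ≥ 10.
k = 2: (3^2 - 3)/2 = 3 < 10 ✗
k = 3: (3^3 - 3)/2 = 12 ≥ 10 ✓

3


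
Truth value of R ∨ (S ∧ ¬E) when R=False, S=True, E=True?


R = False, S = True, E = True
Expression: R ∨ (S ∧ ¬E)
Step 1: ¬E = NOT True = False
Step 2: S ∧ ¬E = True AND False = False
Step 3: R ∨ (False) = False OR False = False

False


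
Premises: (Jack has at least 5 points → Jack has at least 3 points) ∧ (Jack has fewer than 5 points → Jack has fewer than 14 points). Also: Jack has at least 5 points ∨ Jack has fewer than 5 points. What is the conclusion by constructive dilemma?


Constructive dilemma: (P → Q) ∧ (R → S), P ∨ R ⊢ Q ∨ S
Premise 1: Jack has at least 5 points → Jack has at least 3 points
Premise 2: Jack has fewer than 5 points → Jack has fewer than 14 points
Premise 3: Jack has at least 5 points ∨ Jack has fewer than 5 points
Case 1: Assuming Jack has at least 5 points, then by Premise 1, Jack has at least 3 points.
Case 2: Assuming Jack has fewer than 5 points, then by Premise 2, Jack has fewer than 14 points.
Since one of Jack has at least 5 points or Jack has fewer than 5 points must hold, we get Jack has at least 3 points or Jack has fewer than 14 points.

Jack has at least 3 points or Jack has fewer than 14 points.


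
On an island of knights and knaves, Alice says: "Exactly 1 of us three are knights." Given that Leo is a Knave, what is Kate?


Alice claims exactly 1 knights among Alice, Leo, Kate.
Given: Leo is a Knave.

Case 1: Alice is a Knight (tells truth)
  Then exactly 1 of the three are knights.
  Counting Alice, Leo: 1 knight(s) so far. Need 0 more → Kate = Knave.
Case 2: Alice is a Knave (lies)
  Then the count is NOT 1.
  If Kate = Knight, count = 1 = 1 → claim would be true, contradicts lie.
  If Kate = Knave, count = 0 ≠ 1 → lie confirmed ✓

Kate is a Knave.

Knave


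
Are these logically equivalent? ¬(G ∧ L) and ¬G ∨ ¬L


Expression 1: ¬(G ∧ L)
Expression 2: ¬G ∨ ¬L
Truth table (G L | Expr1 Expr2):
  T T |   F     F
  T F |   T     T
  F T |   T     T
  F F |   T     T
All 4 rows agree, so the expressions are logically equivalent.

Yes


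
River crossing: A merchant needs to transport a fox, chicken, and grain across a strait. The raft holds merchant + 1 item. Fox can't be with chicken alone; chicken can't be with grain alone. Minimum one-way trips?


1. merchant+chicken → 2. merchant ← 3. merchant+fox → 4. merchant+chicken ← 5. merchant+grain → 6. merchant ← 7. merchant+chicken →
Minimum trips = 7

7


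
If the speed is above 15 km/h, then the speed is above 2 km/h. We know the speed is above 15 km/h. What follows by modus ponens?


Modus ponens: P → Q, P ⊢ Q
P: the speed is above 15 km/h
Q: the speed is above 2 km/h
We have P → Q and P is true.
By modus ponens, Q must be true.

The speed is above 2 km/h


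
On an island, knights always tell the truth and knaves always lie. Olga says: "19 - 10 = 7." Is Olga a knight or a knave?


Statement: "19 - 10 = 7."
Actual: 19 - 10 = 9
Claimed: 7
Statement is FALSE → Olga lies → Knave

Knave


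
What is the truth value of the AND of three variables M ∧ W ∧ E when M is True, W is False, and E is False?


M = True, W = False, E = False
Step 1: M ∧ W = True AND False = False
Step 2: (False) ∧ E = (False) AND False = False
AND is true only when ALL operands are true.

False


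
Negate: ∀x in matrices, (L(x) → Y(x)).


Original: ∀x (L(x) → Y(x))
Rule: ¬∀→∃, ¬∃→∀, negate predicate.
Negation: ∃x (L(x) ∧ ¬Y(x))

∃x (L(x) ∧ ¬Y(x))


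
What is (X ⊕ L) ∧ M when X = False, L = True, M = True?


X = False, L = True, M = True
Step 1: X ⊕ L = False XOR True = True
Step 2: True ∧ M = True AND True = True
XOR true when exactly one of X,L is true; then AND with M.

True


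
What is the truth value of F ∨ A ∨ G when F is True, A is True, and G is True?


F = True, A = True, G = True
Step 1: F ∨ A = True OR True = True
Step 2: True ∨ G = True OR True = True
OR is true when at least one operand is true.

True


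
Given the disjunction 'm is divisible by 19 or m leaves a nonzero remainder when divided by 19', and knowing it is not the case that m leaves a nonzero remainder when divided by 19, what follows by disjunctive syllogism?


Disjunctive syllogism: P ∨ Q, ¬P ⊢ Q
Disjunction: m is divisible by 19 ∨ m leaves a nonzero remainder when divided by 19
We know it is not the case that m leaves a nonzero remainder when divided by 19.
By disjunctive syllogism, the other disjunct must be true.

m is divisible by 19


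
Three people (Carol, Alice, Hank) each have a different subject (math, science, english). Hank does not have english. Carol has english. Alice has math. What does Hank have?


From clues:
  Carol → english
  Alice → math
By elimination, Hank gets the remaining.

science


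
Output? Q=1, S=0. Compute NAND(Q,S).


Q AND S = 0
NOT(0) = 1

1


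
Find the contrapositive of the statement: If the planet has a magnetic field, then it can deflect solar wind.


Original: If the planet has a magnetic field, then it can deflect solar wind
Contrapositive: If ¬Q, then ¬P
Negate Q: not (it can deflect solar wind)
Negate P: not (the planet has a magnetic field)

If not (it can deflect solar wind), then not (the planet has a magnetic field).


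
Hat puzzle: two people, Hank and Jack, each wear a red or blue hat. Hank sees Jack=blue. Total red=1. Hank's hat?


Total red = 1, Jack = blue
Red accounted for: 0
Remaining for Hank: 1
Hank's hat is red.

red


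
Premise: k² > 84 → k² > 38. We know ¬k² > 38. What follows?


Modus tollens: P → Q, ¬Q ⊢ ¬P
P: k² > 84
Q: k² > 38
We have P → Q and Q is false.
By modus tollens, P must be false.

It is not the case that k² > 84


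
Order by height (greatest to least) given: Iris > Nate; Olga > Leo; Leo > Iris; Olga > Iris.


Constraints: Iris > Nate; Olga > Leo; Leo > Iris; Olga > Iris
Method: at each step, the next-highest is the one remaining person who never appears on the smaller side of a constraint between remaining people.
  Step 1: remaining {Leo, Nate, Olga, Iris}; on the smaller side: {Leo, Nate, Iris} → Olga is next (Olga > Leo; Olga > Iris).
  Step 2: remaining {Leo, Nate, Iris}; on the smaller side: {Nate, Iris} → Leo is next (Leo > Iris).
  Step 3: remaining {Nate, Iris}; on the smaller side: {Nate} → Iris is next (Iris > Nate).
  Step 4: only Nate remains → lowest.
Final ranking (highest to lowest):

Olga > Leo > Iris > Nate


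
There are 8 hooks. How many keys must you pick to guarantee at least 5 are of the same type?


Pigeonhole: to guarantee k in one of n categories, need (k-1)×n + 1.
k = 5, n = 8
Minimum = (5-1) × 8 + 1 = 4 × 8 + 1

33


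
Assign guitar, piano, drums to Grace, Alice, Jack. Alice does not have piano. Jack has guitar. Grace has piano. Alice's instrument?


From clues:
  Jack → guitar
  Grace → piano
By elimination, Alice gets the remaining.

drums


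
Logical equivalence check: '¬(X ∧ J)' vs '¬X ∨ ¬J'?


Expression 1: ¬(X ∧ J)
Expression 2: ¬X ∨ ¬J
Truth table (X J | Expr1 Expr2):
  T T |   F     F
  T F |   T     T
  F T |   T     T
  F F |   T     T
All 4 rows agree, so the expressions are logically equivalent.

Yes


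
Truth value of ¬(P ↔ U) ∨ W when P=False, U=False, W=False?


P = False, U = False, W = False
Expression: ¬(P ↔ U) ∨ W
Step 1: P ↔ U = (False iff False) = True
Step 2: ¬(P ↔ U) = NOT True = False
Step 3: (False) ∨ W = False OR False = False

False


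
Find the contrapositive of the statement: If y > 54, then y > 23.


Original: If y > 54, then y > 23
Contrapositive: If ¬Q, then ¬P
Negate Q: not (y > 23)
Negate P: not (y > 54)

If not (y > 23), then not (y > 54).


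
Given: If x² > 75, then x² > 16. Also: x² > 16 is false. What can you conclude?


Modus tollens: P → Q, ¬Q ⊢ ¬P
P: x² > 75
Q: x² > 16
We have P → Q and Q is false.
By modus tollens, P must be false.

It is not the case that x² > 75


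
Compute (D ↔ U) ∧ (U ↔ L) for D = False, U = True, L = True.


D = False, U = True, L = True
Step 1: D ↔ U is true when D and U have the same value. Result: False
Step 2: U ↔ L is true when U and L have the same value. Result: True
Step 3: False ∧ True = False

False


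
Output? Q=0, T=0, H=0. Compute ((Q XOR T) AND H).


Q XOR T = 0^0 = 0
0 AND 0 = 0

0


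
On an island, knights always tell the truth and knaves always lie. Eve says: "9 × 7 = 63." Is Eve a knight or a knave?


Statement: "9 × 7 = 63."
Actual: 9 × 7 = 63
Claimed: 63
Statement is TRUE → Eve tells the truth → Knight

Knight


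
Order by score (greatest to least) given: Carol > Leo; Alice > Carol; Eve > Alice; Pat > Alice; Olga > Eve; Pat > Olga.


Constraints: Carol > Leo; Alice > Carol; Eve > Alice; Pat > Alice; Olga > Eve; Pat > Olga
Method: at each step, the next-highest is the one remaining person who never appears on the smaller side of a constraint between remaining people.
  Step 1: remaining {Alice, Carol, Pat, Olga, Eve, Leo}; on the smaller side: {Alice, Carol, Olga, Eve, Leo} → Pat is next (Pat > Alice; Pat > Olga).
  Step 2: remaining {Alice, Carol, Olga, Eve, Leo}; on the smaller side: {Alice, Carol, Eve, Leo} → Olga is next (Olga > Eve).
  Step 3: remaining {Alice, Carol, Eve, Leo}; on the smaller side: {Alice, Carol, Leo} → Eve is next (Eve > Alice).
  Step 4: remaining {Alice, Carol, Leo}; on the smaller side: {Carol, Leo} → Alice is next (Alice > Carol).
  Step 5: remaining {Carol, Leo}; on the smaller side: {Leo} → Carol is next (Carol > Leo).
  Step 6: only Leo remains → lowest.
Final ranking (highest to lowest):

Pat > Olga > Eve > Alice > Carol > Leo


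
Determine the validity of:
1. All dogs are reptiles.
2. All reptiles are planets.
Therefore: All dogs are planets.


Premise 1: All dogs are reptiles.
Premise 2: All reptiles are planets.
Conclusion: All dogs are planets.
Barbara syllogism (AAA-1): All A are B, All B are C → All A are C.
Middle term (reptiles) distributed in premise 2.

Valid


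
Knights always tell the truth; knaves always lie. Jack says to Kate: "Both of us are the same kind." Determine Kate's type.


Jack says: "Both of us are the same kind."
Case 1: Jack is a Knight (truth-teller)
  Statement is true → they ARE the same → Kate is also a Knight
Case 2: Jack is a Knave (liar)
  Statement is false → they are NOT the same → Kate is a Knight
In both cases, Kate is a Knight.

Knight


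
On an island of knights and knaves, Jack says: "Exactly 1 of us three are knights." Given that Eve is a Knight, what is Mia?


Jack claims exactly 1 knights among Jack, Eve, Mia.
Given: Eve is a Knight.

Case 1: Jack is a Knight (tells truth)
  Then exactly 1 of the three are knights.
  Counting Jack, Eve: 2 knight(s) so far. Need -1 more → impossible.
Case 2: Jack is a Knave (lies)
  Then the count is NOT 1.
  If Mia = Knave, count = 1 = 1 → claim would be true, contradicts lie.
  If Mia = Knight, count = 2 ≠ 1 → lie confirmed ✓

Mia is a Knight.

Knight


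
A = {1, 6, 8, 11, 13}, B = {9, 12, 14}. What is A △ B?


A = {1, 6, 8, 11, 13}
B = {9, 12, 14}
Operation: symmetric difference
In A only: [1, 6, 8, 11, 13], in B only: [9, 12, 14]

{1, 6, 8, 9, 11, 12, 13, 14}


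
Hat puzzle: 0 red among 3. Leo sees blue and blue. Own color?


Total red = 0, seen red = 0
Own red = 0 - 0 = 0
Leo's hat is blue.

blue


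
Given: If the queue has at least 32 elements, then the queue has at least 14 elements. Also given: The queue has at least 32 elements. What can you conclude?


Modus ponens: P → Q, P ⊢ Q
P: the queue has at least 32 elements
Q: the queue has at least 14 elements
We have P → Q and P is true.
By modus ponens, Q must be true.

The queue has at least 14 elements


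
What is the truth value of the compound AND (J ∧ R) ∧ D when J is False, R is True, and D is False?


J = False, R = True, D = False
Step 1: J ∧ R = False AND True = False
Step 2: False ∧ D = False AND False = False
AND is true only when ALL operands are true.

False


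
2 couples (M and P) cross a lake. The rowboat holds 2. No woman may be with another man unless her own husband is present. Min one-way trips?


Label couples M and P.
1. WM+WP → (far: WM,WP; near: HM,HP)
2. WM ←   (far: WP; near: HM,HP,WM)
3. HM+HP → (far: HM,HP,WP; near: WM)
4. HM ←   (far: HP,WP; near: HM,WM)  — HM returns, since WM is alone on near bank
5. HM+WM → (far: all four; near: empty)
Every state respects the constraint.
Minimum trips = 5

5


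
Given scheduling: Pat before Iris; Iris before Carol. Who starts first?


Constraints: Pat before Iris; Iris before Carol
The first task can have nothing scheduled before it, so it must never appear on the right of a 'before'.
Tasks appearing after some 'before': Iris, Carol.
The only task not in that list is Pat → it is first.

Pat


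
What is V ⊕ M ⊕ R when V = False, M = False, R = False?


V = False, M = False, R = False
Step 1: V ⊕ M = False XOR False = False
Step 2: False ⊕ R = False XOR False = False
XOR is true when an odd number of operands are true.

False


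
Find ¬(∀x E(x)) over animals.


Original: ∀x E(x)
Rule: ¬∀→∃, ¬∃→∀, negate predicate.
Negation: ∃x ¬E(x)

∃x ¬E(x)


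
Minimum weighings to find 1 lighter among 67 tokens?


Each weighing has 3 outcomes (left heavy / balance / right heavy), so k weighings distinguish at most 3^k cases; splitting into three near-equal groups achieves this.
Need 3^k ≥ 67: 3^3 = 27 < 67 ≤ 3^4 = 81
k = ⌈log₃(67)⌉ = 4

4


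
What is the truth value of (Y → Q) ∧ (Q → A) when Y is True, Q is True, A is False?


Y = True, Q = True, A = False
Step 1: Y → Q is false only when Y=True and Q=False. Result: True
Step 2: Q → A is false only when Q=True and A=False. Result: False
Step 3: True ∧ False = False

False


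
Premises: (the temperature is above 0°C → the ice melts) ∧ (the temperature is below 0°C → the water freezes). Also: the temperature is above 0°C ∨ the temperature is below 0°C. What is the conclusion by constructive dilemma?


Constructive dilemma: (P → Q) ∧ (R → S), P ∨ R ⊢ Q ∨ S
Premise 1: the temperature is above 0°C → the ice melts
Premise 2: the temperature is below 0°C → the water freezes
Premise 3: the temperature is above 0°C ∨ the temperature is below 0°C
Case 1: Assuming the temperature is above 0°C, then by Premise 1, the ice melts.
Case 2: Assuming the temperature is below 0°C, then by Premise 2, the water freezes.
Since one of the temperature is above 0°C or the temperature is below 0°C must hold, we get the ice melts or the water freezes.

The ice melts or the water freezes.


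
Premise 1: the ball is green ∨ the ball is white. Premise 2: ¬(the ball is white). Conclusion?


Disjunctive syllogism: P ∨ Q, ¬P ⊢ Q
Disjunction: the ball is green ∨ the ball is white
We know it is not the case that the ball is white.
By disjunctive syllogism, the other disjunct must be true.

The ball is green


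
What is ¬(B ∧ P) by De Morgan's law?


De Morgan's law: ¬(P ∧ Q) ≡ ¬P ∨ ¬Q
¬(B ∧ P) = ¬B ∨ ¬P

¬B ∨ ¬P


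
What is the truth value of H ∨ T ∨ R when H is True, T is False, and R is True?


H = True, T = False, R = True
Step 1: H ∨ T = True OR False = True
Step 2: True ∨ R = True OR True = True
OR is true when at least one operand is true.

True


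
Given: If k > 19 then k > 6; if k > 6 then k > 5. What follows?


Hypothetical syllogism: P → Q, Q → R ⊢ P → R
Premise 1: k > 19 → k > 6
Premise 2: k > 6 → k > 5
Chain the implications: the middle term (k > 6) links the two.
Conclusion: If k > 19, then k > 5.

If k > 19, then k > 5.


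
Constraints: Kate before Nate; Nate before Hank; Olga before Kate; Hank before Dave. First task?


Constraints: Kate before Nate; Nate before Hank; Olga before Kate; Hank before Dave
The first task can have nothing scheduled before it, so it must never appear on the right of a 'before'.
Tasks appearing after some 'before': Nate, Hank, Kate, Dave.
The only task not in that list is Olga → it is first.

Olga


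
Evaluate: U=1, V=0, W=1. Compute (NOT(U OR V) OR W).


U OR V = 1
NOT(1) = 0
0 OR 1 = 1

1


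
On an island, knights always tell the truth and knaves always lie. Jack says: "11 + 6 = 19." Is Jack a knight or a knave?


Statement: "11 + 6 = 19."
Actual: 11 + 6 = 17
Claimed: 19
Statement is FALSE → Jack lies → Knave

Knave


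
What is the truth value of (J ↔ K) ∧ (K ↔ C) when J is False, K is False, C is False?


J = False, K = False, C = False
Step 1: J ↔ K is true when J and K have the same value. Result: True
Step 2: K ↔ C is true when K and C have the same value. Result: True
Step 3: True ∧ True = True

True


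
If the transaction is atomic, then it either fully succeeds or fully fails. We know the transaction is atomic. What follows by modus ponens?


Modus ponens: P → Q, P ⊢ Q
P: the transaction is atomic
Q: it either fully succeeds or fully fails
We have P → Q and P is true.
By modus ponens, Q must be true.

It either fully succeeds or fully fails


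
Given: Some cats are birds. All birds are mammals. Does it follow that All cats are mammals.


Premise 1: Some cats are birds.
Premise 2: All birds are mammals.
Conclusion: All cats are mammals.
Fallacy: illicit minor. The minor term (cats) is distributed in the conclusion ('All cats ...') but undistributed in its premise ('Some cats are birds' doesn't cover all cats).
Only 'Some cats are mammals' follows, not 'All'.

Invalid


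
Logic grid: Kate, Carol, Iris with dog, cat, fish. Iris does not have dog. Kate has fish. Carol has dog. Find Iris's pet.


From clues:
  Kate → fish
  Carol → dog
By elimination, Iris gets the remaining.

cat


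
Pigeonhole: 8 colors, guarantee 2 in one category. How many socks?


Pigeonhole: to guarantee k in one of n categories, need (k-1)×n + 1.
k = 2, n = 8
Minimum = (2-1) × 8 + 1 = 1 × 8 + 1

9


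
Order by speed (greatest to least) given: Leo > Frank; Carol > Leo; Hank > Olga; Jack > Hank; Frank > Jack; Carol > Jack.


Constraints: Leo > Frank; Carol > Leo; Hank > Olga; Jack > Hank; Frank > Jack; Carol > Jack
Method: at each step, the next-highest is the one remaining person who never appears on the smaller side of a constraint between remaining people.
  Step 1: remaining {Leo, Hank, Frank, Carol, Olga, Jack}; on the smaller side: {Leo, Hank, Frank, Olga, Jack} → Carol is next (Carol > Leo; Carol > Jack).
  Step 2: remaining {Leo, Hank, Frank, Olga, Jack}; on the smaller side: {Hank, Frank, Olga, Jack} → Leo is next (Leo > Frank).
  Step 3: remaining {Hank, Frank, Olga, Jack}; on the smaller side: {Hank, Olga, Jack} → Frank is next (Frank > Jack).
  Step 4: remaining {Hank, Olga, Jack}; on the smaller side: {Hank, Olga} → Jack is next (Jack > Hank).
  Step 5: remaining {Hank, Olga}; on the smaller side: {Olga} → Hank is next (Hank > Olga).
  Step 6: only Olga remains → lowest.
Final ranking (highest to lowest):

Carol > Leo > Frank > Jack > Hank > Olga


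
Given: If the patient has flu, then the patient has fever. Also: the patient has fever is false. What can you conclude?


Modus tollens: P → Q, ¬Q ⊢ ¬P
P: the patient has flu
Q: the patient has fever
We have P → Q and Q is false.
By modus tollens, P must be false.

It is not the case that the patient has flu


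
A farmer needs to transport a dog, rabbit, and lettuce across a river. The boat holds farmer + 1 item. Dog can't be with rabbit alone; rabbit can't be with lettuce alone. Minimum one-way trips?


1. farmer+rabbit → 2. farmer ← 3. farmer+dog → 4. farmer+rabbit ← 5. farmer+lettuce → 6. farmer ← 7. farmer+rabbit →
Minimum trips = 7

7


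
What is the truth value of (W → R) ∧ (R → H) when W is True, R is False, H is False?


W = True, R = False, H = False
Step 1: W → R is false only when W=True and R=False. Result: False
Step 2: R → H is false only when R=True and H=False. Result: True
Step 3: False ∧ True = False

False


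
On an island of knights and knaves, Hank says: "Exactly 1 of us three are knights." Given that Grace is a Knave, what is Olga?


Hank claims exactly 1 knights among Hank, Grace, Olga.
Given: Grace is a Knave.

Case 1: Hank is a Knight (tells truth)
  Then exactly 1 of the three are knights.
  Counting Hank, Grace: 1 knight(s) so far. Need 0 more → Olga = Knave.
Case 2: Hank is a Knave (lies)
  Then the count is NOT 1.
  If Olga = Knight, count = 1 = 1 → claim would be true, contradicts lie.
  If Olga = Knave, count = 0 ≠ 1 → lie confirmed ✓

Olga is a Knave.

Knave


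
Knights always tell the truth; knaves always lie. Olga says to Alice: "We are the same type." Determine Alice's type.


Olga says: "We are the same type."
Case 1: Olga is a Knight (truth-teller)
  Statement is true → they ARE the same → Alice is also a Knight
Case 2: Olga is a Knave (liar)
  Statement is false → they are NOT the same → Alice is a Knight
In both cases, Alice is a Knight.

Knight


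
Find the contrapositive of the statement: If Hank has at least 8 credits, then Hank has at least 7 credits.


Original: If Hank has at least 8 credits, then Hank has at least 7 credits
Contrapositive: If ¬Q, then ¬P
Negate Q: not (Hank has at least 7 credits)
Negate P: not (Hank has at least 8 credits)

If not (Hank has at least 7 credits), then not (Hank has at least 8 credits).


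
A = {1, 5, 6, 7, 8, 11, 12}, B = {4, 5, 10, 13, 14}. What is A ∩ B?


A = {1, 5, 6, 7, 8, 11, 12}
B = {4, 5, 10, 13, 14}
Operation: intersection
Elements in both: 5

{5}


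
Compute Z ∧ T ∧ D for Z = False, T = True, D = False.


Z = False, T = True, D = False
Step 1: Z ∧ T = False AND True = False
Step 2: (False) ∧ D = (False) AND False = False
AND is true only when ALL operands are true.

False


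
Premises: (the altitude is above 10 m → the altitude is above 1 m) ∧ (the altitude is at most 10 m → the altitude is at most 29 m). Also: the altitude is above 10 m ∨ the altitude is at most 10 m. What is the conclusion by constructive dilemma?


Constructive dilemma: (P → Q) ∧ (R → S), P ∨ R ⊢ Q ∨ S
Premise 1: the altitude is above 10 m → the altitude is above 1 m
Premise 2: the altitude is at most 10 m → the altitude is at most 29 m
Premise 3: the altitude is above 10 m ∨ the altitude is at most 10 m
Case 1: Assuming the altitude is above 10 m, then by Premise 1, the altitude is above 1 m.
Case 2: Assuming the altitude is at most 10 m, then by Premise 2, the altitude is at most 29 m.
Since one of the altitude is above 10 m or the altitude is at most 10 m must hold, we get the altitude is above 1 m or the altitude is at most 29 m.

The altitude is above 1 m or the altitude is at most 29 m.


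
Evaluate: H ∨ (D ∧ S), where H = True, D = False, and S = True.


H = True, D = False, S = True
Step 1: D ∧ S = False AND True = False
Step 2: H ∨ False = True OR False = True
AND evaluated first (higher precedence); then OR applied.

True


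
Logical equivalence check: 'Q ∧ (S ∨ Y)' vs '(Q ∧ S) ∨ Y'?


Expression 1: Q ∧ (S ∨ Y)
Expression 2: (Q ∧ S) ∨ Y
Truth table (Q S Y | Expr1 Expr2):
  T T T |   T     T
  T T F |   T     T
  T F T |   T     T
  T F F |   F     F
  F T T |   F     T   ← differ
  F T F |   F     F
  F F T |   F     T   ← differ
  F F F |   F     F
Counterexample: Q=F, S=T, Y=T gives Expr1 = F but Expr2 = T, so the expressions are NOT logically equivalent.

No


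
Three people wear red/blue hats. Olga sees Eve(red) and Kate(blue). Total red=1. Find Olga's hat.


Total red = 1, seen red = 1
Own red = 1 - 1 = 0
Olga's hat is blue.

blue


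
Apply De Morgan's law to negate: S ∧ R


De Morgan's law: ¬(P ∧ Q) ≡ ¬P ∨ ¬Q
¬(S ∧ R) = ¬S ∨ ¬R

¬S ∨ ¬R


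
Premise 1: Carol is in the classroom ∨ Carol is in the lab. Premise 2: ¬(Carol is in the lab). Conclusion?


Disjunctive syllogism: P ∨ Q, ¬P ⊢ Q
Disjunction: Carol is in the classroom ∨ Carol is in the lab
We know it is not the case that Carol is in the lab.
By disjunctive syllogism, the other disjunct must be true.

Carol is in the classroom


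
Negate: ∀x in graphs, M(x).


Original: ∀x M(x)
Rule: ¬∀→∃, ¬∃→∀, negate predicate.
Negation: ∃x ¬M(x)

∃x ¬M(x)


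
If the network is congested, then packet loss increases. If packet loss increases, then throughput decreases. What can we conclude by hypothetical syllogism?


Hypothetical syllogism: P → Q, Q → R ⊢ P → R
Premise 1: the network is congested → packet loss increases
Premise 2: packet loss increases → throughput decreases
Chain the implications: the middle term (packet loss increases) links the two.
Conclusion: If the network is congested, then throughput decreases.

If the network is congested, then throughput decreases.


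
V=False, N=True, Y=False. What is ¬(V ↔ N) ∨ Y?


V = False, N = True, Y = False
Expression: ¬(V ↔ N) ∨ Y
Step 1: V ↔ N = (False iff True) = False
Step 2: ¬(V ↔ N) = NOT False = True
Step 3: (True) ∨ Y = True OR False = True

True


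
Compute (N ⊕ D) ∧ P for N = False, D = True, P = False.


N = False, D = True, P = False
Step 1: N ⊕ D = False XOR True = True
Step 2: True ∧ P = True AND False = False
XOR true when exactly one of N,D is true; then AND with P.

False


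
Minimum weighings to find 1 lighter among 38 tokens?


Each weighing has 3 outcomes (left heavy / balance / right heavy), so k weighings distinguish at most 3^k cases; splitting into three near-equal groups achieves this.
Need 3^k ≥ 38: 3^3 = 27 < 38 ≤ 3^4 = 81
k = ⌈log₃(38)⌉ = 4

4


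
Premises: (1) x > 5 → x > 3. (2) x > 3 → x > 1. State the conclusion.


Hypothetical syllogism: P → Q, Q → R ⊢ P → R
Premise 1: x > 5 → x > 3
Premise 2: x > 3 → x > 1
Chain the implications: the middle term (x > 3) links the two.
Conclusion: If x > 5, then x > 1.

If x > 5, then x > 1.


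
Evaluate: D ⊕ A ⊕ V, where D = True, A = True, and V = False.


D = True, A = True, V = False
Step 1: D ⊕ A = True XOR True = False
Step 2: False ⊕ V = False XOR False = False
XOR is true when an odd number of operands are true.

False


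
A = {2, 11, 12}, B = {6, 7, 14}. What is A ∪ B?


A = {2, 11, 12}
B = {6, 7, 14}
Operation: union
All elements combined: 2, 6, 7, 11, 12, 14

{2, 6, 7, 11, 12, 14}


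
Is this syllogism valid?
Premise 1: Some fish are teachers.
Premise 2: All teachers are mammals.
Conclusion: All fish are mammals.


Premise 1: Some fish are teachers.
Premise 2: All teachers are mammals.
Conclusion: All fish are mammals.
Fallacy: illicit minor. The minor term (fish) is distributed in the conclusion ('All fish ...') but undistributed in its premise ('Some fish are teachers' doesn't cover all fish).
Only 'Some fish are mammals' follows, not 'All'.

Invalid


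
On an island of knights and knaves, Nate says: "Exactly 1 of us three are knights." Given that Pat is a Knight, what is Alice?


Nate claims exactly 1 knights among Nate, Pat, Alice.
Given: Pat is a Knight.

Case 1: Nate is a Knight (tells truth)
  Then exactly 1 of the three are knights.
  Counting Nate, Pat: 2 knight(s) so far. Need -1 more → impossible.
Case 2: Nate is a Knave (lies)
  Then the count is NOT 1.
  If Alice = Knave, count = 1 = 1 → claim would be true, contradicts lie.
  If Alice = Knight, count = 2 ≠ 1 → lie confirmed ✓

Alice is a Knight.

Knight


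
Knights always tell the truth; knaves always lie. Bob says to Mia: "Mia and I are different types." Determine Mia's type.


Bob says: "Mia and I are different types."
Case 1: Bob is a Knight (truth-teller)
  Statement is true → they ARE different → Mia is a Knave
Case 2: Bob is a Knave (liar)
  Statement is false → they are NOT different → Mia is a Knave
In both cases, Mia is a Knave.

Knave


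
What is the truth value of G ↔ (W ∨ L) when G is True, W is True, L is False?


G = True, W = True, L = False
Step 1: W ∨ L = True OR False = True
Step 2: G ↔ (True): true when both sides have same truth value.
Result: True ↔ True = True

True


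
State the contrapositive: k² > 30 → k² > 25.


Original: If k² > 30, then k² > 25
Contrapositive: If ¬Q, then ¬P
Negate Q: not (k² > 25)
Negate P: not (k² > 30)

If not (k² > 25), then not (k² > 30).


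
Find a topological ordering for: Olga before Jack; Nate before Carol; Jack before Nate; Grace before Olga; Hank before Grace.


Constraints: Olga before Jack; Nate before Carol; Jack before Nate; Grace before Olga; Hank before Grace
Method: repeatedly schedule the remaining task that has no remaining task required before it.
  Step 1: remaining {Carol, Olga, Grace, Hank, Jack, Nate}; every task except Hank still has a predecessor pending → schedule Hank.
  Step 2: remaining {Carol, Olga, Grace, Jack, Nate}; every task except Grace still has a predecessor pending → schedule Grace.
  Step 3: remaining {Carol, Olga, Jack, Nate}; every task except Olga still has a predecessor pending → schedule Olga.
  Step 4: remaining {Carol, Jack, Nate}; every task except Jack still has a predecessor pending → schedule Jack.
  Step 5: remaining {Carol, Nate}; every task except Nate still has a predecessor pending → schedule Nate.
  Step 6: only Carol remains → schedule Carol.
Resulting order:

Hank → Grace → Olga → Jack → Nate → Carol


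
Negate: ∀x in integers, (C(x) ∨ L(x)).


Original: ∀x (C(x) ∨ L(x))
Rule: ¬∀→∃, ¬∃→∀, negate predicate.
Negation: ∃x (¬C(x) ∧ ¬L(x))

∃x (¬C(x) ∧ ¬L(x))


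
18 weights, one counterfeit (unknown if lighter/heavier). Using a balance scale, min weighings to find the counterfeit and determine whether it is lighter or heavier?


Let n = 18. 36 possibilities (n weights × lighter/heavier); each weighing has 3 outcomes.
Bound for k weighings: say the first weighing puts j weights on each pan. If it tips, the 2j weighed weights remain suspects (each with a known direction) and k-1 weighings give 3^(k-1) outcomes; 3^(k-1) is odd, so 2j ≤ 3^(k-1) - 1. If it balances, the n - 2j unweighed weights remain with direction unknown: 2(n - 2j) ≤ 3^(k-1) - 1 by the same parity argument. Adding, n ≤ (3^(k-1) - 1) + (3^(k-1) - 1)/2 = (3^k - 3)/2, and the classical three-group strategy achieves this (3 weights in 2 weighings, 12 in 3, 39 in 4, 120 in 5).
So we need the smallest k with (3^k - 3)/2 ≥ 18.
k = 3: (3^3 - 3)/2 = 12 < 18 ✗
k = 4: (3^4 - 3)/2 = 39 ≥ 18 ✓

4


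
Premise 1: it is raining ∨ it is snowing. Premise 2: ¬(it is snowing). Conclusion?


Disjunctive syllogism: P ∨ Q, ¬P ⊢ Q
Disjunction: it is raining ∨ it is snowing
We know it is not the case that it is snowing.
By disjunctive syllogism, the other disjunct must be true.

It is raining


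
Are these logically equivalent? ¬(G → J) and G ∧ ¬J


Expression 1: ¬(G → J)
Expression 2: G ∧ ¬J
Truth table (G J | Expr1 Expr2):
  T T |   F     F
  T F |   T     T
  F T |   F     F
  F F |   F     F
All 4 rows agree, so the expressions are logically equivalent.

Yes


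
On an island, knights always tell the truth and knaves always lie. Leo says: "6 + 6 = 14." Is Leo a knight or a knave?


Statement: "6 + 6 = 14."
Actual: 6 + 6 = 12
Claimed: 14
Statement is FALSE → Leo lies → Knave

Knave


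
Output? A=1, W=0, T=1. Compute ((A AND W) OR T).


A AND W = 1&0 = 0
0 OR 1 = 1

1


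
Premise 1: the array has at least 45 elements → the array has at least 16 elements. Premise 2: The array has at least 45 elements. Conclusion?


Modus ponens: P → Q, P ⊢ Q
P: the array has at least 45 elements
Q: the array has at least 16 elements
We have P → Q and P is true.
By modus ponens, Q must be true.

The array has at least 16 elements


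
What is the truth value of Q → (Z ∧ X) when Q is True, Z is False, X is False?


Q = True, Z = False, X = False
Step 1: Z ∧ X = False AND False = False
Step 2: Q → (False): false only when Q=True and consequent=False.
Result: False

False


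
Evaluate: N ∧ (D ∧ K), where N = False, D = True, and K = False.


N = False, D = True, K = False
Step 1: D ∧ K = True AND False = False
Step 2: N ∧ False = False AND False = False
AND is true only when ALL operands are true.

False


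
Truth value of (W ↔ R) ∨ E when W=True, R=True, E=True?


W = True, R = True, E = True
Expression: (W ↔ R) ∨ E
Step 1: W ↔ R = (True iff True) (true when values match) = True
Step 2: (True) ∨ E = True OR True = True

True


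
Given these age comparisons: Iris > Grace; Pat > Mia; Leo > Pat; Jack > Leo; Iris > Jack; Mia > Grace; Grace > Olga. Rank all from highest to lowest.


Constraints: Iris > Grace; Pat > Mia; Leo > Pat; Jack > Leo; Iris > Jack; Mia > Grace; Grace > Olga
Method: at each step, the next-highest is the one remaining person who never appears on the smaller side of a constraint between remaining people.
  Step 1: remaining {Grace, Leo, Pat, Iris, Olga, Mia, Jack}; on the smaller side: {Grace, Leo, Pat, Olga, Mia, Jack} → Iris is next (Iris > Grace; Iris > Jack).
  Step 2: remaining {Grace, Leo, Pat, Olga, Mia, Jack}; on the smaller side: {Grace, Leo, Pat, Olga, Mia} → Jack is next (Jack > Leo).
  Step 3: remaining {Grace, Leo, Pat, Olga, Mia}; on the smaller side: {Grace, Pat, Olga, Mia} → Leo is next (Leo > Pat).
  Step 4: remaining {Grace, Pat, Olga, Mia}; on the smaller side: {Grace, Olga, Mia} → Pat is next (Pat > Mia).
  Step 5: remaining {Grace, Olga, Mia}; on the smaller side: {Grace, Olga} → Mia is next (Mia > Grace).
  Step 6: remaining {Grace, Olga}; on the smaller side: {Olga} → Grace is next (Grace > Olga).
  Step 7: only Olga remains → lowest.
Final ranking (highest to lowest):

Iris > Jack > Leo > Pat > Mia > Grace > Olga


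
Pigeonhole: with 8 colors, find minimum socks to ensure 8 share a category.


Pigeonhole: to guarantee k in one of n categories, need (k-1)×n + 1.
k = 8, n = 8
Minimum = (8-1) × 8 + 1 = 7 × 8 + 1

57


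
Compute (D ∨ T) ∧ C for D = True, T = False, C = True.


D = True, T = False, C = True
Step 1: D ∨ T = True OR False = True
Step 2: True ∧ C = True AND True = True
OR is true when at least one operand is true; AND requires both.

True


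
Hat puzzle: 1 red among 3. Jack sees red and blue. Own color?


Total red = 1, seen red = 1
Own red = 1 - 1 = 0
Jack's hat is blue.

blue


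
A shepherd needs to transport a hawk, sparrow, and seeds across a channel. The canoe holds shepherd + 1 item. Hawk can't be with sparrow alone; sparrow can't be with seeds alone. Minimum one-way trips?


1. shepherd+sparrow → 2. shepherd ← 3. shepherd+hawk → 4. shepherd+sparrow ← 5. shepherd+seeds → 6. shepherd ← 7. shepherd+sparrow →
Minimum trips = 7

7


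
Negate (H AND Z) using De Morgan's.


De Morgan's law: ¬(P ∧ Q) ≡ ¬P ∨ ¬Q
¬(H ∧ Z) = ¬H ∨ ¬Z

¬H ∨ ¬Z


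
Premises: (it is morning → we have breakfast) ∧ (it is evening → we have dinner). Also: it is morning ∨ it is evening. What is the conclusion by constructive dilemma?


Constructive dilemma: (P → Q) ∧ (R → S), P ∨ R ⊢ Q ∨ S
Premise 1: it is morning → we have breakfast
Premise 2: it is evening → we have dinner
Premise 3: it is morning ∨ it is evening
Case 1: Assuming it is morning, then by Premise 1, we have breakfast.
Case 2: Assuming it is evening, then by Premise 2, we have dinner.
Since one of it is morning or it is evening must hold, we get we have breakfast or we have dinner.

We have breakfast or we have dinner.


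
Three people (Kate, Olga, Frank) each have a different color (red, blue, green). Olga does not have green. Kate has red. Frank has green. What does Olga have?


From clues:
  Frank → green
  Kate → red
By elimination, Olga gets the remaining.

blue


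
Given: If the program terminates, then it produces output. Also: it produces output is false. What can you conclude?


Modus tollens: P → Q, ¬Q ⊢ ¬P
P: the program terminates
Q: it produces output
We have P → Q and Q is false.
By modus tollens, P must be false.

It is not the case that the program terminates


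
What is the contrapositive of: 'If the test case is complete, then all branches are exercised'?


Original: If the test case is complete, then all branches are exercised
Contrapositive: If ¬Q, then ¬P
Negate Q: not (all branches are exercised)
Negate P: not (the test case is complete)

If not (all branches are exercised), then not (the test case is complete).


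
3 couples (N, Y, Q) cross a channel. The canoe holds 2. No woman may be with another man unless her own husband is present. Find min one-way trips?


Label couples N, Y, Q (H = husband, W = wife).
Counting alone: 6 people, the canoe carries 2 and someone must bring it back, so each round trip nets at most +1 on the far side until the last crossing → at least 9 trips. The jealousy constraint makes 9 impossible; the shortest valid schedule has 11:
1. WN+WY →  (far: WN,WY; near: HN,HY,HQ,WQ)
2. WN ←       (far: WY; near: HN,HY,HQ,WN,WQ)
3. WN+WQ →  (far: WN,WY,WQ; near: HN,HY,HQ)
4. WN ←       (far: WY,WQ; near: HN,HY,HQ,WN)
5. HY+HQ →  (far: HY,WY,HQ,WQ; near: HN,WN)
6. HY+WY ←  (far: HQ,WQ; near: HN,WN,HY,WY)
7. HN+HY →  (far: HN,HY,HQ,WQ; near: WN,WY)
8. WQ ←       (far: HN,HY,HQ; near: WN,WY,WQ)
9. WN+WY →  (far: HN,WN,HY,WY,HQ; near: WQ)
10. HQ ←      (far: HN,WN,HY,WY; near: HQ,WQ)
11. HQ+WQ → (far: all six; near: empty)
In every state each wife is either with her husband or with no other man.
Minimum trips = 11

11
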